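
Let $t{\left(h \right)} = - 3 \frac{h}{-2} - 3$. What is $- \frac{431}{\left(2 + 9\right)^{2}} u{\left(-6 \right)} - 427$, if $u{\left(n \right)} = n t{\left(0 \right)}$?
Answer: $- \frac{59425}{121} \approx -491.12$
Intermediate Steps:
$t{\left(h \right)} = -3 + \frac{3 h}{2}$ ($t{\left(h \right)} = - 3 h \left(- \frac{1}{2}\right) - 3 = - 3 \left(- \frac{h}{2}\right) - 3 = \frac{3 h}{2} - 3 = -3 + \frac{3 h}{2}$)
$u{\left(n \right)} = - 3 n$ ($u{\left(n \right)} = n \left(-3 + \frac{3}{2} \cdot 0\right) = n \left(-3 + 0\right) = n \left(-3\right) = - 3 n$)
$- \frac{431}{\left(2 + 9\right)^{2}} u{\left(-6 \right)} - 427 = - \frac{431}{\left(2 + 9\right)^{2}} \left(\left(-3\right) \left(-6\right)\right) - 427 = - \frac{431}{11^{2}} \cdot 18 - 427 = - \frac{431}{121} \cdot 18 - 427 = \left(-431\right) \frac{1}{121} \cdot 18 - 427 = \left(- \frac{431}{121}\right) 18 - 427 = - \frac{7758}{121} - 427 = - \frac{59425}{121}$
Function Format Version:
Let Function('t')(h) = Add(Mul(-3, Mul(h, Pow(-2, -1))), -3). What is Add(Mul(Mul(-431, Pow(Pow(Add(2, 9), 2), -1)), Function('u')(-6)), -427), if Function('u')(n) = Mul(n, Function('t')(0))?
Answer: Rational(-59425, 121) ≈ -491.12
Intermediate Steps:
Function('t')(h) = Add(-3, Mul(Rational(3, 2), h)) (Function('t')(h) = Add(Mul(-3, Mul(h, Rational(-1, 2))), -3) = Add(Mul(-3, Mul(Rational(-1, 2), h)), -3) = Add(Mul(Rational(3, 2), h), -3) = Add(-3, Mul(Rational(3, 2), h)))
Function('u')(n) = Mul(-3, n) (Function('u')(n) = Mul(n, Add(-3, Mul(Rational(3, 2), 0))) = Mul(n, Add(-3, 0)) = Mul(n, -3) = Mul(-3, n))
Add(Mul(Mul(-431, Pow(Pow(Add(2, 9), 2), -1)), Function('u')(-6)), -427) = Add(Mul(Mul(-431, Pow(Pow(Add(2, 9), 2), -1)), Mul(-3, -6)), -427) = Add(Mul(Mul(-431, Pow(Pow(11, 2), -1)), 18), -427) = Add(Mul(Mul(-431, Pow(121, -1)), 18), -427) = Add(Mul(Mul(-431, Rational(1, 121)), 18), -427) = Add(Mul(Rational(-431, 121), 18), -427) = Add(Rational(-7758, 121), -427) = Rational(-59425, 121)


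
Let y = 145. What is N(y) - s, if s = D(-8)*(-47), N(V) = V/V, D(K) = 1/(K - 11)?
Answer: -28/19 ≈ -1.4737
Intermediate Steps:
D(K) = 1/(-11 + K)
N(V) = 1
s = 47/19 (s = -47/(-11 - 8) = -47/(-19) = -1/19*(-47) = 47/19 ≈ 2.4737)
N(y) - s = 1 - 1*47/19 = 1 - 47/19 = -28/19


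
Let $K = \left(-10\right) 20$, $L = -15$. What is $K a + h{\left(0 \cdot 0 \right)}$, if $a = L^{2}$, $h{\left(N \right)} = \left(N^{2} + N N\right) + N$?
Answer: $-45000$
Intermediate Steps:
$h{\left(N \right)} = N + 2 N^{2}$ ($h{\left(N \right)} = \left(N^{2} + N^{2}\right) + N = 2 N^{2} + N = N + 2 N^{2}$)
$a = 225$ ($a = \left(-15\right)^{2} = 225$)
$K = -200$
$K a + h{\left(0 \cdot 0 \right)} = \left(-200\right) 225 + 0 \cdot 0 \left(1 + 2 \cdot 0 \cdot 0\right) = -45000 + 0 \left(1 + 2 \cdot 0\right) = -45000 + 0 \left(1 + 0\right) = -45000 + 0 \cdot 1 = -45000 + 0 = -45000$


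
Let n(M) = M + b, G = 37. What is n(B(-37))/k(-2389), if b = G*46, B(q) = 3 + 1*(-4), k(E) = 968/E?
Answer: -4063689/968 ≈ -4198.0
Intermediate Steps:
B(q) = -1 (B(q) = 3 - 4 = -1)
b = 1702 (b = 37*46 = 1702)
n(M) = 1702 + M (n(M) = M + 1702 = 1702 + M)
n(B(-37))/k(-2389) = (1702 - 1)/((968/(-2389))) = 1701/((968*(-1/2389))) = 1701/(-968/2389) = 1701*(-2389/968) = -4063689/968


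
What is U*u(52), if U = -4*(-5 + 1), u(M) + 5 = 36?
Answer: 496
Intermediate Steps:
u(M) = 31 (u(M) = -5 + 36 = 31)
U = 16 (U = -4*(-4) = 16)
U*u(52) = 16*31 = 496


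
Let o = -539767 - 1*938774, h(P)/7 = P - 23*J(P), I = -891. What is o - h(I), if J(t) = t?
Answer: -1615755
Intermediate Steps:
h(P) = -154*P (h(P) = 7*(P - 23*P) = 7*(-22*P) = -154*P)
o = -1478541 (o = -539767 - 938774 = -1478541)
o - h(I) = -1478541 - (-154)*(-891) = -1478541 - 1*137214 = -1478541 - 137214 = -1615755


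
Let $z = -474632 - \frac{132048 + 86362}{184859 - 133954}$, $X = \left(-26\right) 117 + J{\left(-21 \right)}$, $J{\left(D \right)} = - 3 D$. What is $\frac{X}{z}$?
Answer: $\frac{10109733}{1610757358} \approx 0.0062764$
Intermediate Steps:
$X = -2979$ ($X = \left(-26\right) 117 - -63 = -3042 + 63 = -2979$)
$z = - \frac{4832272074}{10181}$ ($z = -474632 - \frac{218410}{50905} = -474632 - 218410 \cdot \frac{1}{50905} = -474632 - \frac{43682}{10181} = - \frac{4832272074}{10181} \approx -4.7464 \cdot 10^{5}$)
$\frac{X}{z} = - \frac{2979}{- \frac{4832272074}{10181}} = \left(-2979\right) \left(- \frac{10181}{4832272074}\right) = \frac{10109733}{1610757358}$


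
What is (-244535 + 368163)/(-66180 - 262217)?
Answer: -123628/328397 ≈ -0.37646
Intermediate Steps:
(-244535 + 368163)/(-66180 - 262217) = 123628/(-328397) = 123628*(-1/328397) = -123628/328397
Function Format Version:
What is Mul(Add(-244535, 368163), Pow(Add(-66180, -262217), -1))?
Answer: Rational(-123628, 328397) ≈ -0.37646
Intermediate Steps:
Mul(Add(-244535, 368163), Pow(Add(-66180, -262217), -1)) = Mul(123628, Pow(-328397, -1)) = Mul(123628, Rational(-1, 328397)) = Rational(-123628, 328397)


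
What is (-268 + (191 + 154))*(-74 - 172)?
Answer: -18942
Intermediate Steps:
(-268 + (191 + 154))*(-74 - 172) = (-268 + 345)*(-246) = 77*(-246) = -18942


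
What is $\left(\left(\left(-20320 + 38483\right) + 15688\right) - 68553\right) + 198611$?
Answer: $163909$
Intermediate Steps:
$\left(\left(\left(-20320 + 38483\right) + 15688\right) - 68553\right) + 198611 = \left(\left(18163 + 15688\right) - 68553\right) + 198611 = \left(33851 - 68553\right) + 198611 = -34702 + 198611 = 163909$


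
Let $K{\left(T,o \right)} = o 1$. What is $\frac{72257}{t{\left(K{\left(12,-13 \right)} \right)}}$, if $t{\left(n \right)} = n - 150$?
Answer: $- \frac{72257}{163} \approx -443.29$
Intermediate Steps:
$K{\left(T,o \right)} = o$
$t{\left(n \right)} = -150 + n$ ($t{\left(n \right)} = n - 150 = -150 + n$)
$\frac{72257}{t{\left(K{\left(12,-13 \right)} \right)}} = \frac{72257}{-150 - 13} = \frac{72257}{-163} = 72257 \left(- \frac{1}{163}\right) = - \frac{72257}{163}$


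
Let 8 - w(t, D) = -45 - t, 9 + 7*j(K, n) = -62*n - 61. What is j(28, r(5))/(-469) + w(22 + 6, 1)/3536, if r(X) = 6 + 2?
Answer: 2267299/11608688 ≈ 0.19531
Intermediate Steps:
r(X) = 8
j(K, n) = -10 - 62*n/7 (j(K, n) = -9/7 + (-62*n - 61)/7 = -9/7 + (-61 - 62*n)/7 = -9/7 + (-61/7 - 62*n/7) = -10 - 62*n/7)
w(t, D) = 53 + t (w(t, D) = 8 - (-45 - t) = 8 + (45 + t) = 53 + t)
j(28, r(5))/(-469) + w(22 + 6, 1)/3536 = (-10 - 62/7*8)/(-469) + (53 + (22 + 6))/3536 = (-10 - 496/7)*(-1/469) + (53 + 28)*(1/3536) = -566/7*(-1/469) + 81*(1/3536) = 566/3283 + 81/3536 = 2267299/11608688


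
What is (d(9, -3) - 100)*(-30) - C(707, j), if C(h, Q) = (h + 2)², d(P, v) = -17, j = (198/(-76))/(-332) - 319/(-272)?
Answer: -499171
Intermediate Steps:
j = 506429/428944 (j = (198*(-1/76))*(-1/332) - 319*(-1/272) = -99/38*(-1/332) + 319/272 = 99/12616 + 319/272 = 506429/428944 ≈ 1.1806)
C(h, Q) = (2 + h)²
(d(9, -3) - 100)*(-30) - C(707, j) = (-17 - 100)*(-30) - (2 + 707)² = -117*(-30) - 1*709² = 3510 - 1*502681 = 3510 - 502681 = -499171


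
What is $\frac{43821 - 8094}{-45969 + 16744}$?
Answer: $- \frac{35727}{29225} \approx -1.2225$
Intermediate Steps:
$\frac{43821 - 8094}{-45969 + 16744} = \frac{43821 + \left(-13002 + 4908\right)}{-29225} = \left(43821 - 8094\right) \left(- \frac{1}{29225}\right) = 35727 \left(- \frac{1}{29225}\right) = - \frac{35727}{29225}$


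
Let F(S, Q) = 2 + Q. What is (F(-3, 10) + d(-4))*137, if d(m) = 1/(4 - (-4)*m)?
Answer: 19591/12 ≈ 1632.6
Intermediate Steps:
d(m) = 1/(4 + 4*m)
(F(-3, 10) + d(-4))*137 = ((2 + 10) + 1/(4*(1 - 4)))*137 = (12 + (¼)/(-3))*137 = (12 + (¼)*(-⅓))*137 = (12 - 1/12)*137 = (143/12)*137 = 19591/12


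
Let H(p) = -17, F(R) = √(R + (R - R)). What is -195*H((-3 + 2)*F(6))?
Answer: 3315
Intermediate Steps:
F(R) = √R (F(R) = √(R + 0) = √R)
-195*H((-3 + 2)*F(6)) = -195*(-17) = 3315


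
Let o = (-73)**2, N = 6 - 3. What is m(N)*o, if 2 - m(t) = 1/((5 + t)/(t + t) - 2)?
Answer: 37303/2 ≈ 18652.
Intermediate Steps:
N = 3
o = 5329
m(t) = 2 - 1/(-2 + (5 + t)/(2*t)) (m(t) = 2 - 1/((5 + t)/(t + t) - 2) = 2 - 1/((5 + t)/((2*t)) - 2) = 2 - 1/((5 + t)*(1/(2*t)) - 2) = 2 - 1/((5 + t)/(2*t) - 2) = 2 - 1/(-2 + (5 + t)/(2*t)))
m(N)*o = (2*(-5 + 4*3)/(-5 + 3*3))*5329 = (2*(-5 + 12)/(-5 + 9))*5329 = (2*7/4)*5329 = (2*(1/4)*7)*5329 = (7/2)*5329 = 37303/2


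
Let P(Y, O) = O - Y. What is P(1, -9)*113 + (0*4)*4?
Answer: -1130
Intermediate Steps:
P(1, -9)*113 + (0*4)*4 = (-9 - 1*1)*113 + (0*4)*4 = (-9 - 1)*113 + 0*4 = -10*113 + 0 = -1130 + 0 = -1130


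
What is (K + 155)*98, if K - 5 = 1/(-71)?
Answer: 1113182/71 ≈ 15679.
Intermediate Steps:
K = 354/71 (K = 5 + 1/(-71) = 5 - 1/71 = 354/71 ≈ 4.9859)
(K + 155)*98 = (354/71 + 155)*98 = (11359/71)*98 = 1113182/71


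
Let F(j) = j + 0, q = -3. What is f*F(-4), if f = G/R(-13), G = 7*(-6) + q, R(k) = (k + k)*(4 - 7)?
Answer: 30/13 ≈ 2.3077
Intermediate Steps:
R(k) = -6*k (R(k) = (2*k)*(-3) = -6*k)
G = -45 (G = 7*(-6) - 3 = -42 - 3 = -45)
F(j) = j
f = -15/26 (f = -45/((-6*(-13))) = -45/78 = -45*1/78 = -15/26 ≈ -0.57692)
f*F(-4) = -15/26*(-4) = 30/13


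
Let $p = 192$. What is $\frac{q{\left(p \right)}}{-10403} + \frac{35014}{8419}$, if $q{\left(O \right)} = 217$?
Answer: $\frac{362423719}{87582857} \approx 4.1381$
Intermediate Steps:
$\frac{q{\left(p \right)}}{-10403} + \frac{35014}{8419} = \frac{217}{-10403} + \frac{35014}{8419} = 217 \left(- \frac{1}{10403}\right) + 35014 \cdot \frac{1}{8419} = - \frac{217}{10403} + \frac{35014}{8419} = \frac{362423719}{87582857}$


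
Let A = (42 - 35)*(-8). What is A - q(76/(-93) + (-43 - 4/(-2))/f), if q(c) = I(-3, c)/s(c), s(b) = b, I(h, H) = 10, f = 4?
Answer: -226832/4117 ≈ -55.096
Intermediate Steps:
q(c) = 10/c
A = -56 (A = 7*(-8) = -56)
A - q(76/(-93) + (-43 - 4/(-2))/f) = -56 - 10/(76/(-93) + (-43 - 4/(-2))/4) = -56 - 10/(76*(-1/93) + (-43 - 4*(-½))*(¼)) = -56 - 10/(-76/93 + (-43 + 2)*(¼)) = -56 - 10/(-76/93 - 41*¼) = -56 - 10/(-76/93 - 41/4) = -56 - 10/(-4117/372) = -56 - 10*(-372)/4117 = -56 - 1*(-3720/4117) = -56 + 3720/4117 = -226832/4117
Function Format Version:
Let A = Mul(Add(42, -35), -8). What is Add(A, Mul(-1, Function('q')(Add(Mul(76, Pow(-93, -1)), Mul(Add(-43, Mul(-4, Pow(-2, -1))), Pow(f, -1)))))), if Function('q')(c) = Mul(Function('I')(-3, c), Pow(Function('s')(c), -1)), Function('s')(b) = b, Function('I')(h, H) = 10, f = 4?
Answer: Rational(-226832, 4117) ≈ -55.096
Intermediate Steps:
Function('q')(c) = Mul(10, Pow(c, -1))
A = -56 (A = Mul(7, -8) = -56)
Add(A, Mul(-1, Function('q')(Add(Mul(76, Pow(-93, -1)), Mul(Add(-43, Mul(-4, Pow(-2, -1))), Pow(f, -1)))))) = Add(-56, Mul(-1, Mul(10, Pow(Add(Mul(76, Pow(-93, -1)), Mul(Add(-43, Mul(-4, Pow(-2, -1))), Pow(4, -1))), -1)))) = Add(-56, Mul(-1, Mul(10, Pow(Add(Mul(76, Rational(-1, 93)), Mul(Add(-43, Mul(-4, Rational(-1, 2))), Rational(1, 4))), -1)))) = Add(-56, Mul(-1, Mul(10, Pow(Add(Rational(-76, 93), Mul(Add(-43, 2), Rational(1, 4))), -1)))) = Add(-56, Mul(-1, Mul(10, Pow(Add(Rational(-76, 93), Mul(-41, Rational(1, 4))), -1)))) = Add(-56, Mul(-1, Mul(10, Pow(Add(Rational(-76, 93), Rational(-41, 4)), -1)))) = Add(-56, Mul(-1, Mul(10, Pow(Rational(-4117, 372), -1)))) = Add(-56, Mul(-1, Mul(10, Rational(-372, 4117)))) = Add(-56, Mul(-1, Rational(-3720, 4117))) = Add(-56, Rational(3720, 4117)) = Rational(-226832, 4117)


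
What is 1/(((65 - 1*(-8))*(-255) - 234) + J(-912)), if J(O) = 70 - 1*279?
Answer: -1/19058 ≈ -5.2471e-5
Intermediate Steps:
J(O) = -209 (J(O) = 70 - 279 = -209)
1/(((65 - 1*(-8))*(-255) - 234) + J(-912)) = 1/(((65 - 1*(-8))*(-255) - 234) - 209) = 1/(((65 + 8)*(-255) - 234) - 209) = 1/((73*(-255) - 234) - 209) = 1/((-18615 - 234) - 209) = 1/(-18849 - 209) = 1/(-19058) = -1/19058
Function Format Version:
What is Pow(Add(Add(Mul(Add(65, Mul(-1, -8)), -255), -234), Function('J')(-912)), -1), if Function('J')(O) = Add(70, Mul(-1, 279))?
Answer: Rational(-1, 19058) ≈ -5.2471e-5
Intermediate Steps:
Function('J')(O) = -209 (Function('J')(O) = Add(70, -279) = -209)
Pow(Add(Add(Mul(Add(65, Mul(-1, -8)), -255), -234), Function('J')(-912)), -1) = Pow(Add(Add(Mul(Add(65, Mul(-1, -8)), -255), -234), -209), -1) = Pow(Add(Add(Mul(Add(65, 8), -255), -234), -209), -1) = Pow(Add(Add(Mul(73, -255), -234), -209), -1) = Pow(Add(Add(-18615, -234), -209), -1) = Pow(Add(-18849, -209), -1) = Pow(-19058, -1) = Rational(-1, 19058)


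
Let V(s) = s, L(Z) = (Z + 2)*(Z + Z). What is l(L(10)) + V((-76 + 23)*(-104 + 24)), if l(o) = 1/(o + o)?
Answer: 2035201/480 ≈ 4240.0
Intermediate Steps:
L(Z) = 2*Z*(2 + Z) (L(Z) = (2 + Z)*(2*Z) = 2*Z*(2 + Z))
l(o) = 1/(2*o)
l(L(10)) + V((-76 + 23)*(-104 + 24)) = 1/(2*((2*10*(2 + 10)))) + (-76 + 23)*(-104 + 24) = 1/(2*((2*10*12))) - 53*(-80) = (1/2)/240 + 4240 = (1/2)*(1/240) + 4240 = 1/480 + 4240 = 2035201/480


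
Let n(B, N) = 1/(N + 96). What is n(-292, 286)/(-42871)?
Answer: -1/16376722 ≈ -6.1062e-8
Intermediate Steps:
n(B, N) = 1/(96 + N)
n(-292, 286)/(-42871) = 1/((96 + 286)*(-42871)) = -1/42871/382 = (1/382)*(-1/42871) = -1/16376722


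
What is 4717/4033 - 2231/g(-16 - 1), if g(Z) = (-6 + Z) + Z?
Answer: 9186303/161320 ≈ 56.945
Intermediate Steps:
g(Z) = -6 + 2*Z
4717/4033 - 2231/g(-16 - 1) = 4717/4033 - 2231/(-6 + 2*(-16 - 1)) = 4717*(1/4033) - 2231/(-6 + 2*(-17)) = 4717/4033 - 2231/(-6 - 34) = 4717/4033 - 2231/(-40) = 4717/4033 - 2231*(-1/40) = 4717/4033 + 2231/40 = 9186303/161320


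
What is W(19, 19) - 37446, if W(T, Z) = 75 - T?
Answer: -37390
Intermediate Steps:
W(19, 19) - 37446 = (75 - 1*19) - 37446 = (75 - 19) - 37446 = 56 - 37446 = -37390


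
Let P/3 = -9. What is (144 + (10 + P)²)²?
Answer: 187489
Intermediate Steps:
P = -27 (P = 3*(-9) = -27)
(144 + (10 + P)²)² = (144 + (10 - 27)²)² = (144 + (-17)²)² = (144 + 289)² = 433² = 187489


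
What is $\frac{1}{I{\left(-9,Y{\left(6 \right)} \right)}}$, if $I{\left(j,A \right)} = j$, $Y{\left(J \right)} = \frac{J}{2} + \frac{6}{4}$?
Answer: $- \frac{1}{9} \approx -0.11111$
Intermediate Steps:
$Y{\left(J \right)} = \frac{3}{2} + \frac{J}{2}$ ($Y{\left(J \right)} = J \frac{1}{2} + 6 \cdot \frac{1}{4} = \frac{J}{2} + \frac{3}{2} = \frac{3}{2} + \frac{J}{2}$)
$\frac{1}{I{\left(-9,Y{\left(6 \right)} \right)}} = \frac{1}{-9} = - \frac{1}{9}$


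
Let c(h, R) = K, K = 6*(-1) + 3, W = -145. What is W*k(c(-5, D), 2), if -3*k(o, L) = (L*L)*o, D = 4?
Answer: -580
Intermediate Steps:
K = -3 (K = -6 + 3 = -3)
c(h, R) = -3
k(o, L) = -o*L**2/3 (k(o, L) = -L*L*o/3 = -L**2*o/3 = -o*L**2/3)
W*k(c(-5, D), 2) = -(-145)*(-3)*2**2/3 = -(-145)*(-3)*4/3 = -145*4 = -580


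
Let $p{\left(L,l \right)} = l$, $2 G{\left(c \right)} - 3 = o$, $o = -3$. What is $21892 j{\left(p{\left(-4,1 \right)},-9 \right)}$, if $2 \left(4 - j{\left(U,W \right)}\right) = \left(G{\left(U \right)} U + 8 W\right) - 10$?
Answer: $985140$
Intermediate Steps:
$G{\left(c \right)} = 0$ ($G{\left(c \right)} = \frac{3}{2} + \frac{1}{2} \left(-3\right) = \frac{3}{2} - \frac{3}{2} = 0$)
$j{\left(U,W \right)} = 9 - 4 W$ ($j{\left(U,W \right)} = 4 - \frac{\left(0 U + 8 W\right) - 10}{2} = 4 - \frac{\left(0 + 8 W\right) - 10}{2} = 4 - \frac{8 W - 10}{2} = 4 - \frac{-10 + 8 W}{2} = 4 - \left(-5 + 4 W\right) = 9 - 4 W$)
$21892 j{\left(p{\left(-4,1 \right)},-9 \right)} = 21892 \left(9 - -36\right) = 21892 \left(9 + 36\right) = 21892 \cdot 45 = 985140$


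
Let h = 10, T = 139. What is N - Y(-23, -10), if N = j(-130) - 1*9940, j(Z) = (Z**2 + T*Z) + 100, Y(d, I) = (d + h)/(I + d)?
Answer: -363343/33 ≈ -11010.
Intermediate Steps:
Y(d, I) = (10 + d)/(I + d) (Y(d, I) = (d + 10)/(I + d) = (10 + d)/(I + d))
j(Z) = 100 + Z**2 + 139*Z (j(Z) = (Z**2 + 139*Z) + 100 = 100 + Z**2 + 139*Z)
N = -11010 (N = (100 + (-130)**2 + 139*(-130)) - 1*9940 = (100 + 16900 - 18070) - 9940 = -1070 - 9940 = -11010)
N - Y(-23, -10) = -11010 - (10 - 23)/(-10 - 23) = -11010 - (-13)/(-33) = -11010 - (-1)*(-13)/33 = -11010 - 1*13/33 = -11010 - 13/33 = -363343/33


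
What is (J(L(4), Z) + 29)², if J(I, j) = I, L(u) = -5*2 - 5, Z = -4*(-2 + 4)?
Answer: 196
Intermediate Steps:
Z = -8 (Z = -4*2 = -8)
L(u) = -15 (L(u) = -10 - 5 = -15)
(J(L(4), Z) + 29)² = (-15 + 29)² = 14² = 196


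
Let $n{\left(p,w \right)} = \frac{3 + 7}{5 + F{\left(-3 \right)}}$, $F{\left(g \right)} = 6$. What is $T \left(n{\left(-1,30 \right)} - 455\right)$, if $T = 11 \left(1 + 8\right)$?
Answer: $-44955$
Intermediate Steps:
$T = 99$ ($T = 11 \cdot 9 = 99$)
$n{\left(p,w \right)} = \frac{10}{11}$ ($n{\left(p,w \right)} = \frac{3 + 7}{5 + 6} = \frac{10}{11}$)
$T \left(n{\left(-1,30 \right)} - 455\right) = 99 \left(\frac{10}{11} - 455\right) = 99 \left(- \frac{4995}{11}\right) = -44955$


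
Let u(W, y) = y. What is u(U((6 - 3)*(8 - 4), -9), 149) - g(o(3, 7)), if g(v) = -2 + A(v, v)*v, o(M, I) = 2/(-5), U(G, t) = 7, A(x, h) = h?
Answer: 3771/25 ≈ 150.84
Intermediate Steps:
o(M, I) = -⅖ (o(M, I) = 2*(-⅕) = -⅖)
g(v) = -2 + v² (g(v) = -2 + v*v = -2 + v²)
u(U((6 - 3)*(8 - 4), -9), 149) - g(o(3, 7)) = 149 - (-2 + (-⅖)²) = 149 - (-2 + 4/25) = 149 - 1*(-46/25) = 149 + 46/25 = 3771/25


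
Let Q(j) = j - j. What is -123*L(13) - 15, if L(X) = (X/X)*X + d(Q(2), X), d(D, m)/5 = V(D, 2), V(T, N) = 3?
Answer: -3459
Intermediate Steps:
Q(j) = 0
d(D, m) = 15 (d(D, m) = 5*3 = 15)
L(X) = 15 + X (L(X) = (X/X)*X + 15 = 1*X + 15 = X + 15 = 15 + X)
-123*L(13) - 15 = -123*(15 + 13) - 15 = -123*28 - 15 = -3444 - 15 = -3459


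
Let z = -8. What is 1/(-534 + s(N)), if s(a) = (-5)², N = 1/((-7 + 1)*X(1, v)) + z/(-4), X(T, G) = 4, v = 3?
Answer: -1/509 ≈ -0.0019646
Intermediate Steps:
N = 47/24 (N = 1/((-7 + 1)*4) - 8/(-4) = (¼)/(-6) - 8*(-¼) = -⅙*¼ + 2 = -1/24 + 2 = 47/24 ≈ 1.9583)
s(a) = 25
1/(-534 + s(N)) = 1/(-534 + 25) = 1/(-509) = -1/509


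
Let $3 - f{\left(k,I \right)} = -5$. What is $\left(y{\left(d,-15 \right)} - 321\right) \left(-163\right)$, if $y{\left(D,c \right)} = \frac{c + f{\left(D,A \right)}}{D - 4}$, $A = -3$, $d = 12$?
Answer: $\frac{419725}{8} \approx 52466.0$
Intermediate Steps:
$f{\left(k,I \right)} = 8$ ($f{\left(k,I \right)} = 3 - -5 = 3 + 5 = 8$)
$y{\left(D,c \right)} = \frac{8 + c}{-4 + D}$ ($y{\left(D,c \right)} = \frac{c + 8}{D - 4} = \frac{8 + c}{D - 4} = \frac{8 + c}{-4 + D}$)
$\left(y{\left(d,-15 \right)} - 321\right) \left(-163\right) = \left(\frac{8 - 15}{-4 + 12} - 321\right) \left(-163\right) = \left(\frac{1}{8} \left(-7\right) - 321\right) \left(-163\right) = \left(- \frac{7}{8} - 321\right) \left(-163\right) = \left(- \frac{2575}{8}\right) \left(-163\right) = \frac{419725}{8}$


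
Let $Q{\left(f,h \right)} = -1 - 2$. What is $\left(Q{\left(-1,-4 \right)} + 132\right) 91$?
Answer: $11739$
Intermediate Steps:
$Q{\left(f,h \right)} = -3$
$\left(Q{\left(-1,-4 \right)} + 132\right) 91 = \left(-3 + 132\right) 91 = 129 \cdot 91 = 11739$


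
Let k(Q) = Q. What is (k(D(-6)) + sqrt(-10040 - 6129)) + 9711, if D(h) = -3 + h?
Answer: 9702 + I*sqrt(16169) ≈ 9702.0 + 127.16*I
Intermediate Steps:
(k(D(-6)) + sqrt(-10040 - 6129)) + 9711 = ((-3 - 6) + sqrt(-10040 - 6129)) + 9711 = (-9 + sqrt(-16169)) + 9711 = (-9 + I*sqrt(16169)) + 9711 = 9702 + I*sqrt(16169)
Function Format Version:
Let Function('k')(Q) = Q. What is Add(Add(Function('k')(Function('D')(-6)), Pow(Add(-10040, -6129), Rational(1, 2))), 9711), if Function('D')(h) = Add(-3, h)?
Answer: Add(9702, Mul(I, Pow(16169, Rational(1, 2)))) ≈ Add(9702.0, Mul(127.16, I))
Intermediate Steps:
Add(Add(Function('k')(Function('D')(-6)), Pow(Add(-10040, -6129), Rational(1, 2))), 9711) = Add(Add(Add(-3, -6), Pow(Add(-10040, -6129), Rational(1, 2))), 9711) = Add(Add(-9, Pow(-16169, Rational(1, 2))), 9711) = Add(Add(-9, Mul(I, Pow(16169, Rational(1, 2)))), 9711) = Add(9702, Mul(I, Pow(16169, Rational(1, 2))))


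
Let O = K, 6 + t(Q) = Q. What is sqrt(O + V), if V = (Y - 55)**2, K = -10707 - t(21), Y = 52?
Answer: I*sqrt(10713) ≈ 103.5*I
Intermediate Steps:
t(Q) = -6 + Q
K = -10722 (K = -10707 - (-6 + 21) = -10707 - 1*15 = -10707 - 15 = -10722)
V = 9 (V = (52 - 55)**2 = (-3)**2 = 9)
O = -10722
sqrt(O + V) = sqrt(-10722 + 9) = sqrt(-10713) = I*sqrt(10713)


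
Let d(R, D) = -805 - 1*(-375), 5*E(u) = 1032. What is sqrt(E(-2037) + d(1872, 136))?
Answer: I*sqrt(5590)/5 ≈ 14.953*I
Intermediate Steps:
E(u) = 1032/5 (E(u) = (1/5)*1032 = 1032/5)
d(R, D) = -430 (d(R, D) = -805 + 375 = -430)
sqrt(E(-2037) + d(1872, 136)) = sqrt(1032/5 - 430) = sqrt(-1118/5) = I*sqrt(5590)/5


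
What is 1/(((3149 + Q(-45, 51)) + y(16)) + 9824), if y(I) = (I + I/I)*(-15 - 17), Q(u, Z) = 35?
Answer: 1/12464 ≈ 8.0231e-5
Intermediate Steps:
y(I) = -32 - 32*I (y(I) = (I + 1)*(-32) = (1 + I)*(-32) = -32 - 32*I)
1/(((3149 + Q(-45, 51)) + y(16)) + 9824) = 1/(((3149 + 35) + (-32 - 32*16)) + 9824) = 1/((3184 + (-32 - 512)) + 9824) = 1/((3184 - 544) + 9824) = 1/(2640 + 9824) = 1/12464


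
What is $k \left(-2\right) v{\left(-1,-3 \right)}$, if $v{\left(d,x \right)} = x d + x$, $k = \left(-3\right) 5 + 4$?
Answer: $0$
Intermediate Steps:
$k = -11$ ($k = -15 + 4 = -11$)
$v{\left(d,x \right)} = x + d x$ ($v{\left(d,x \right)} = d x + x = x + d x$)
$k \left(-2\right) v{\left(-1,-3 \right)} = \left(-11\right) \left(-2\right) \left(- 3 \left(1 - 1\right)\right) = 22 \left(\left(-3\right) 0\right) = 22 \cdot 0 = 0$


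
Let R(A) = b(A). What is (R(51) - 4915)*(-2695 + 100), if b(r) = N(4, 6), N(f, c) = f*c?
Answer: 12692145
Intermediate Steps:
N(f, c) = c*f
b(r) = 24 (b(r) = 6*4 = 24)
R(A) = 24
(R(51) - 4915)*(-2695 + 100) = (24 - 4915)*(-2695 + 100) = -4891*(-2595) = 12692145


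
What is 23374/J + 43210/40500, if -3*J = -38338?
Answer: 7752631/2677050 ≈ 2.8960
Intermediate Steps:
J = 38338/3 (J = -1/3*(-38338) = 38338/3 ≈ 12779.)
23374/J + 43210/40500 = 23374/(38338/3) + 43210/40500 = 23374*(3/38338) + 43210*(1/40500) = 1209/661 + 4321/4050 = 7752631/2677050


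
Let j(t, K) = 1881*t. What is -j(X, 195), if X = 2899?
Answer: -5453019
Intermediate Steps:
-j(X, 195) = -1881*2899 = -1*5453019 = -5453019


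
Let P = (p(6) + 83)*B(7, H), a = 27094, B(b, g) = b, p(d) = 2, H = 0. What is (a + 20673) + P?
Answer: 48362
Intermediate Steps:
P = 595 (P = (2 + 83)*7 = 85*7 = 595)
(a + 20673) + P = (27094 + 20673) + 595 = 47767 + 595 = 48362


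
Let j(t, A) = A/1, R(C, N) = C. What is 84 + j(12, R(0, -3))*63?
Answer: 84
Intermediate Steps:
j(t, A) = A (j(t, A) = A*1 = A)
84 + j(12, R(0, -3))*63 = 84 + 0*63 = 84 + 0 = 84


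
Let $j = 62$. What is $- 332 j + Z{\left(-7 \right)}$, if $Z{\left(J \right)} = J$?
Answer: $-20591$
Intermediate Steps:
$- 332 j + Z{\left(-7 \right)} = \left(-332\right) 62 - 7 = -20584 - 7 = -20591$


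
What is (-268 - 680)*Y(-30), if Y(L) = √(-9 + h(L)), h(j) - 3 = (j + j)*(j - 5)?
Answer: -948*√2094 ≈ -43381.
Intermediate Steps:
h(j) = 3 + 2*j*(-5 + j) (h(j) = 3 + (j + j)*(j - 5) = 3 + (2*j)*(-5 + j) = 3 + 2*j*(-5 + j))
Y(L) = √(-6 - 10*L + 2*L²) (Y(L) = √(-9 + (3 - 10*L + 2*L²)) = √(-6 - 10*L + 2*L²))
(-268 - 680)*Y(-30) = (-268 - 680)*√(-6 - 10*(-30) + 2*(-30)²) = -948*√(-6 + 300 + 2*900) = -948*√(-6 + 300 + 1800) = -948*√2094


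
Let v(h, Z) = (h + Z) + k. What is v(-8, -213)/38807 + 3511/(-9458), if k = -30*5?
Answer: -139760295/367036606 ≈ -0.38078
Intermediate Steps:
k = -150
v(h, Z) = -150 + Z + h (v(h, Z) = (h + Z) - 150 = (Z + h) - 150 = -150 + Z + h)
v(-8, -213)/38807 + 3511/(-9458) = (-150 - 213 - 8)/38807 + 3511/(-9458) = -371*1/38807 + 3511*(-1/9458) = -371/38807 - 3511/9458 = -139760295/367036606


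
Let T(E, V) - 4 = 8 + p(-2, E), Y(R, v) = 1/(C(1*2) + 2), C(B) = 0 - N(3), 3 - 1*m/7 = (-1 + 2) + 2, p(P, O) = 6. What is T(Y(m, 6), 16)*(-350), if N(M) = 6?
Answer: -6300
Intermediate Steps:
m = 0 (m = 21 - 7*((-1 + 2) + 2) = 21 - 7*(1 + 2) = 21 - 7*3 = 21 - 21 = 0)
C(B) = -6 (C(B) = 0 - 1*6 = 0 - 6 = -6)
Y(R, v) = -1/4 (Y(R, v) = 1/(-6 + 2) = 1/(-4) = -1/4)
T(E, V) = 18 (T(E, V) = 4 + (8 + 6) = 4 + 14 = 18)
T(Y(m, 6), 16)*(-350) = 18*(-350) = -6300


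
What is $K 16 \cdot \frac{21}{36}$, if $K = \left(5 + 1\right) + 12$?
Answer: $168$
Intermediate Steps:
$K = 18$ ($K = 6 + 12 = 18$)
$K 16 \cdot \frac{21}{36} = 18 \cdot 16 \cdot \frac{21}{36} = 288 \cdot 21 \cdot \frac{1}{36} = 288 \cdot \frac{7}{12} = 168$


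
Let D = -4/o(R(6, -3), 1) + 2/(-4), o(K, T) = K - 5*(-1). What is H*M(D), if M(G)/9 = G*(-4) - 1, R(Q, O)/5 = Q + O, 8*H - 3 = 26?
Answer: 2349/40 ≈ 58.725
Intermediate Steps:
H = 29/8 (H = 3/8 + (⅛)*26 = 3/8 + 13/4 = 29/8 ≈ 3.6250)
R(Q, O) = 5*O + 5*Q (R(Q, O) = 5*(Q + O) = 5*(O + Q) = 5*O + 5*Q)
o(K, T) = 5 + K (o(K, T) = K + 5 = 5 + K)
D = -7/10 (D = -4/(5 + (5*(-3) + 5*6)) + 2/(-4) = -4/(5 + (-15 + 30)) + 2*(-¼) = -4/(5 + 15) - ½ = -4/20 - ½ = -4*1/20 - ½ = -⅕ - ½ = -7/10 ≈ -0.70000)
M(G) = -9 - 36*G (M(G) = 9*(G*(-4) - 1) = 9*(-4*G - 1) = 9*(-1 - 4*G) = -9 - 36*G)
H*M(D) = 29*(-9 - 36*(-7/10))/8 = 29*(-9 + 126/5)/8 = (29/8)*(81/5) = 2349/40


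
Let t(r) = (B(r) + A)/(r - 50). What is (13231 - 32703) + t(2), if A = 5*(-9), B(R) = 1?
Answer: -233653/12 ≈ -19471.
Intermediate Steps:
A = -45
t(r) = -44/(-50 + r) (t(r) = (1 - 45)/(r - 50) = -44/(-50 + r))
(13231 - 32703) + t(2) = (13231 - 32703) - 44/(-50 + 2) = -19472 - 44/(-48) = -19472 - 44*(-1/48) = -19472 + 11/12 = -233653/12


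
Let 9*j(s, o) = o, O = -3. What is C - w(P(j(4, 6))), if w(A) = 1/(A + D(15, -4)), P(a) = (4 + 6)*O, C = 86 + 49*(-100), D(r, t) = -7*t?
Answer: -9627/2 ≈ -4813.5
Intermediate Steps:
j(s, o) = o/9
C = -4814 (C = 86 - 4900 = -4814)
P(a) = -30 (P(a) = (4 + 6)*(-3) = 10*(-3) = -30)
w(A) = 1/(28 + A) (w(A) = 1/(A - 7*(-4)) = 1/(A + 28) = 1/(28 + A))
C - w(P(j(4, 6))) = -4814 - 1/(28 - 30) = -4814 - 1/(-2) = -4814 - 1*(-½) = -4814 + ½ = -9627/2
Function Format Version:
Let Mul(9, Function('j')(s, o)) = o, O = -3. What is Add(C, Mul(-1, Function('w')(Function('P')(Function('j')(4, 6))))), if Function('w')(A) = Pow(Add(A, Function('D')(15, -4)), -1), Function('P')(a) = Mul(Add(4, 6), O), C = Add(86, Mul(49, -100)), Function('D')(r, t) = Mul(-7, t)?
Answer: Rational(-9627, 2) ≈ -4813.5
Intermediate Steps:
Function('j')(s, o) = Mul(Rational(1, 9), o)
C = -4814 (C = Add(86, -4900) = -4814)
Function('P')(a) = -30 (Function('P')(a) = Mul(Add(4, 6), -3) = Mul(10, -3) = -30)
Function('w')(A) = Pow(Add(28, A), -1) (Function('w')(A) = Pow(Add(A, Mul(-7, -4)), -1) = Pow(Add(A, 28), -1) = Pow(Add(28, A), -1))
Add(C, Mul(-1, Function('w')(Function('P')(Function('j')(4, 6))))) = Add(-4814, Mul(-1, Pow(Add(28, -30), -1))) = Add(-4814, Mul(-1, Pow(-2, -1))) = Add(-4814, Mul(-1, Rational(-1, 2))) = Add(-4814, Rational(1, 2)) = Rational(-9627, 2)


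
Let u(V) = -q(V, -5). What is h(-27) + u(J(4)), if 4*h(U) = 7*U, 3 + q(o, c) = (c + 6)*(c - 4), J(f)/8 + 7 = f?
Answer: -141/4 ≈ -35.250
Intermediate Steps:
J(f) = -56 + 8*f
q(o, c) = -3 + (-4 + c)*(6 + c) (q(o, c) = -3 + (c + 6)*(c - 4) = -3 + (6 + c)*(-4 + c) = -3 + (-4 + c)*(6 + c))
h(U) = 7*U/4 (h(U) = (7*U)/4 = 7*U/4)
u(V) = 12 (u(V) = -(-27 + (-5)² + 2*(-5)) = -(-27 + 25 - 10) = -1*(-12) = 12)
h(-27) + u(J(4)) = (7/4)*(-27) + 12 = -189/4 + 12 = -141/4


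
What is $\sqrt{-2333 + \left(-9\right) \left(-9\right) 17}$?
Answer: $2 i \sqrt{239} \approx 30.919 i$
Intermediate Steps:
$\sqrt{-2333 + \left(-9\right) \left(-9\right) 17} = \sqrt{-2333 + 81 \cdot 17} = \sqrt{-2333 + 1377} = \sqrt{-956} = 2 i \sqrt{239}$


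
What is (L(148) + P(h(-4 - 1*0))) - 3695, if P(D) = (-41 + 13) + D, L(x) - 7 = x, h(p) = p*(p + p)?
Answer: -3536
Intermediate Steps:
h(p) = 2*p**2 (h(p) = p*(2*p) = 2*p**2)
L(x) = 7 + x
P(D) = -28 + D
(L(148) + P(h(-4 - 1*0))) - 3695 = ((7 + 148) + (-28 + 2*(-4 - 1*0)**2)) - 3695 = (155 + (-28 + 2*(-4 + 0)**2)) - 3695 = (155 + (-28 + 2*(-4)**2)) - 3695 = (155 + (-28 + 2*16)) - 3695 = (155 + (-28 + 32)) - 3695 = (155 + 4) - 3695 = 159 - 3695 = -3536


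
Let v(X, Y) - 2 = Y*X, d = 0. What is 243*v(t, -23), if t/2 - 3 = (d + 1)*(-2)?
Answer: -10692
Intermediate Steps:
t = 2 (t = 6 + 2*((0 + 1)*(-2)) = 6 + 2*(1*(-2)) = 6 + 2*(-2) = 6 - 4 = 2)
v(X, Y) = 2 + X*Y (v(X, Y) = 2 + Y*X = 2 + X*Y)
243*v(t, -23) = 243*(2 + 2*(-23)) = 243*(2 - 46) = 243*(-44) = -10692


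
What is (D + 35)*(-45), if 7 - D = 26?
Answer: -720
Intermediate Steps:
D = -19 (D = 7 - 1*26 = 7 - 26 = -19)
(D + 35)*(-45) = (-19 + 35)*(-45) = 16*(-45) = -720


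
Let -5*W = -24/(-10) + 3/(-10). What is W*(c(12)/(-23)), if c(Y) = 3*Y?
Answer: 378/575 ≈ 0.65739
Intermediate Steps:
W = -21/50 (W = -(-24/(-10) + 3/(-10))/5 = -(-24*(-⅒) + 3*(-⅒))/5 = -(12/5 - 3/10)/5 = -⅕*21/10 = -21/50 ≈ -0.42000)
W*(c(12)/(-23)) = -21*3*12/(50*(-23)) = -378*(-1)/(25*23) = -21/50*(-36/23) = 378/575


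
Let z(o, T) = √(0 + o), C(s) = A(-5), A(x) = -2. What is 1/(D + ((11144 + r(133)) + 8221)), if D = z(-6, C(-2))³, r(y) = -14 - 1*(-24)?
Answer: 19375/375390841 + 6*I*√6/375390841 ≈ 5.1613e-5 + 3.9151e-8*I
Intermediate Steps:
r(y) = 10 (r(y) = -14 + 24 = 10)
C(s) = -2
z(o, T) = √o
D = -6*I*√6 (D = (√(-6))³ = (I*√6)³ = -6*I*√6 ≈ -14.697*I)
1/(D + ((11144 + r(133)) + 8221)) = 1/(-6*I*√6 + ((11144 + 10) + 8221)) = 1/(-6*I*√6 + (11154 + 8221)) = 1/(-6*I*√6 + 19375) = 1/(19375 - 6*I*√6)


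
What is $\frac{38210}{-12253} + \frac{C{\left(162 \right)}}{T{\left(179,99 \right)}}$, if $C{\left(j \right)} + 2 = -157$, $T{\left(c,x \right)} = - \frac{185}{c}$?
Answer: $\frac{341663783}{2266805} \approx 150.72$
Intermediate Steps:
$C{\left(j \right)} = -159$ ($C{\left(j \right)} = -2 - 157 = -159$)
$\frac{38210}{-12253} + \frac{C{\left(162 \right)}}{T{\left(179,99 \right)}} = \frac{38210}{-12253} - \frac{159}{\left(-185\right) \frac{1}{179}} = 38210 \left(- \frac{1}{12253}\right) - \frac{159}{\left(-185\right) \frac{1}{179}} = - \frac{38210}{12253} - \frac{159}{- \frac{185}{179}} = - \frac{38210}{12253} - - \frac{28461}{185} = - \frac{38210}{12253} + \frac{28461}{185} = \frac{341663783}{2266805}$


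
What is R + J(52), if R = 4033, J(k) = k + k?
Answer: 4137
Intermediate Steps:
J(k) = 2*k
R + J(52) = 4033 + 2*52 = 4033 + 104 = 4137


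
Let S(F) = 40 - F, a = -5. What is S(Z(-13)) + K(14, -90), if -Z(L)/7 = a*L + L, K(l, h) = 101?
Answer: 505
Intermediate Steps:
Z(L) = 28*L (Z(L) = -7*(-5*L + L) = -(-28)*L = 28*L)
S(Z(-13)) + K(14, -90) = (40 - 28*(-13)) + 101 = (40 - 1*(-364)) + 101 = (40 + 364) + 101 = 404 + 101 = 505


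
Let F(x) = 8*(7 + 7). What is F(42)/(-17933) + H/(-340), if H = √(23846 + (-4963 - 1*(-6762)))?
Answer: -112/17933 - √25645/340 ≈ -0.47725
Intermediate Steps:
H = √25645 (H = √(23846 + (-4963 + 6762)) = √(23846 + 1799) = √25645 ≈ 160.14)
F(x) = 112 (F(x) = 8*14 = 112)
F(42)/(-17933) + H/(-340) = 112/(-17933) + √25645/(-340) = 112*(-1/17933) + √25645*(-1/340) = -112/17933 - √25645/340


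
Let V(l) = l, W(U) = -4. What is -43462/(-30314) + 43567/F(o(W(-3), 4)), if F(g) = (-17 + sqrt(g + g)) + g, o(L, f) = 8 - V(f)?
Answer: -373086372/106099 - 87134*sqrt(2)/161 ≈ -4281.8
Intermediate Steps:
o(L, f) = 8 - f
F(g) = -17 + g + sqrt(2)*sqrt(g) (F(g) = (-17 + sqrt(2*g)) + g = (-17 + sqrt(2)*sqrt(g)) + g = -17 + g + sqrt(2)*sqrt(g))
-43462/(-30314) + 43567/F(o(W(-3), 4)) = -43462/(-30314) + 43567/(-17 + (8 - 1*4) + sqrt(2)*sqrt(8 - 1*4)) = -43462*(-1/30314) + 43567/(-17 + (8 - 4) + sqrt(2)*sqrt(8 - 4)) = 21731/15157 + 43567/(-17 + 4 + sqrt(2)*sqrt(4)) = 21731/15157 + 43567/(-17 + 4 + sqrt(2)*2) = 21731/15157 + 43567/(-17 + 4 + 2*sqrt(2)) = 21731/15157 + 43567/(-13 + 2*sqrt(2))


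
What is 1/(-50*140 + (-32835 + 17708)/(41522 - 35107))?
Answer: -6415/44920127 ≈ -0.00014281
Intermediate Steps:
1/(-50*140 + (-32835 + 17708)/(41522 - 35107)) = 1/(-7000 - 15127/6415) = 1/(-44920127/6415) = -6415/44920127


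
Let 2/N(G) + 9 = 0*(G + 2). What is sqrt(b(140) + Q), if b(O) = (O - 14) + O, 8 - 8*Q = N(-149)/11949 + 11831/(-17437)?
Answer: sqrt(34073933083494441018)/357179508 ≈ 16.343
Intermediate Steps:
N(G) = -2/9 (N(G) = 2/(-9 + 0*(G + 2)) = 2/(-9 + 0*(2 + G)) = 2/(-9 + 0) = 2/(-9) = 2*(-1/9) = -2/9)
Q = 2324841683/2143077048 (Q = 1 - (-2/9/11949 + 11831/(-17437))/8 = 1 - (-2/9*1/11949 + 11831*(-1/17437))/8 = 1 - (-2/107541 - 11831/17437)/8 = 1 - 1/8*(-181764635/267884631) = 1 + 181764635/2143077048 = 2324841683/2143077048 ≈ 1.0848)
b(O) = -14 + 2*O (b(O) = (-14 + O) + O = -14 + 2*O)
sqrt(b(140) + Q) = sqrt((-14 + 2*140) + 2324841683/2143077048) = sqrt((-14 + 280) + 2324841683/2143077048) = sqrt(266 + 2324841683/2143077048) = sqrt(572383336451/2143077048) = sqrt(34073933083494441018)/357179508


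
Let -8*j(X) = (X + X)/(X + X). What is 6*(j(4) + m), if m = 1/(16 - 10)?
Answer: ¼ ≈ 0.25000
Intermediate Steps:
j(X) = -⅛ (j(X) = -(X + X)/(8*(X + X)) = -2*X/(8*(2*X)) = -2*X*1/(2*X)/8 = -⅛*1 = -⅛)
m = ⅙ (m = 1/6 = ⅙ ≈ 0.16667)
6*(j(4) + m) = 6*(-⅛ + ⅙) = 6*(1/24) = ¼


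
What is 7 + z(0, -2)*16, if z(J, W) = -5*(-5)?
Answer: 407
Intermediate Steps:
z(J, W) = 25
7 + z(0, -2)*16 = 7 + 25*16 = 7 + 400 = 407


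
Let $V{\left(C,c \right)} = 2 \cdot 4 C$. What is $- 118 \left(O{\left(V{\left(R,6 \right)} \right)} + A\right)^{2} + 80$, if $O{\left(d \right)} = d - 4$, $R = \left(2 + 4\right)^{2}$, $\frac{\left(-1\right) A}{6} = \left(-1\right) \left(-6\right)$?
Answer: $-7257392$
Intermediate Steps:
$A = -36$ ($A = - 6 \left(\left(-1\right) \left(-6\right)\right) = \left(-6\right) 6 = -36$)
$R = 36$ ($R = 6^{2} = 36$)
$V{\left(C,c \right)} = 8 C$
$O{\left(d \right)} = -4 + d$
$- 118 \left(O{\left(V{\left(R,6 \right)} \right)} + A\right)^{2} + 80 = - 118 \left(\left(-4 + 8 \cdot 36\right) - 36\right)^{2} + 80 = - 118 \left(\left(-4 + 288\right) - 36\right)^{2} + 80 = - 118 \left(284 - 36\right)^{2} + 80 = - 118 \cdot 248^{2} + 80 = \left(-118\right) 61504 + 80 = -7257472 + 80 = -7257392$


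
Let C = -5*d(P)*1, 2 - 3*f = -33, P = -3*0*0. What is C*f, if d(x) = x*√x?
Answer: 0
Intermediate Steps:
P = 0 (P = 0*0 = 0)
d(x) = x^(3/2)
f = 35/3 (f = ⅔ - ⅓*(-33) = ⅔ + 11 = 35/3 ≈ 11.667)
C = 0 (C = -5*0^(3/2)*1 = -5*0*1 = 0*1 = 0)
C*f = 0*(35/3) = 0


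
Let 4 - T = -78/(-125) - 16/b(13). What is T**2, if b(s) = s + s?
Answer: 42068196/2640625 ≈ 15.931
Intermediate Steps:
b(s) = 2*s
T = 6486/1625 (T = 4 - (-78/(-125) - 16/(2*13)) = 4 - (-78*(-1/125) - 16/26) = 4 - (78/125 - 16*1/26) = 4 - (78/125 - 8/13) = 4 - 1*14/1625 = 4 - 14/1625 = 6486/1625 ≈ 3.9914)
T**2 = (6486/1625)**2 = 42068196/2640625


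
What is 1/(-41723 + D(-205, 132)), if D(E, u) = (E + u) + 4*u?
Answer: -1/41268 ≈ -2.4232e-5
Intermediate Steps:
D(E, u) = E + 5*u
1/(-41723 + D(-205, 132)) = 1/(-41723 + (-205 + 5*132)) = 1/(-41723 + (-205 + 660)) = 1/(-41723 + 455) = 1/(-41268) = -1/41268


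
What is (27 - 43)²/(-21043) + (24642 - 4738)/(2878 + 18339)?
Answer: 413408320/446469331 ≈ 0.92595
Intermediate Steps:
(27 - 43)²/(-21043) + (24642 - 4738)/(2878 + 18339) = (-16)²*(-1/21043) + 19904/21217 = 256*(-1/21043) + 19904*(1/21217) = -256/21043 + 19904/21217 = 413408320/446469331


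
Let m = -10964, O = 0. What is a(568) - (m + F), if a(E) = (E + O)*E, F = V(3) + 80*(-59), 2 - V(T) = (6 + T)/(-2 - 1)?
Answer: 338303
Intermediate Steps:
V(T) = 4 + T/3 (V(T) = 2 - (6 + T)/(-2 - 1) = 2 - (6 + T)/(-3) = 2 - (6 + T)*(-1)/3 = 2 - (-2 - T/3) = 2 + (2 + T/3) = 4 + T/3)
F = -4715 (F = (4 + (1/3)*3) + 80*(-59) = (4 + 1) - 4720 = 5 - 4720 = -4715)
a(E) = E**2 (a(E) = (E + 0)*E = E*E = E**2)
a(568) - (m + F) = 568**2 - (-10964 - 4715) = 322624 - 1*(-15679) = 322624 + 15679 = 338303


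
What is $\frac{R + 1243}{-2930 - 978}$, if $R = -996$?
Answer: $- \frac{247}{3908} \approx -0.063204$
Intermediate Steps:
$\frac{R + 1243}{-2930 - 978} = \frac{-996 + 1243}{-2930 - 978} = \frac{247}{-3908} = 247 \left(- \frac{1}{3908}\right) = - \frac{247}{3908}$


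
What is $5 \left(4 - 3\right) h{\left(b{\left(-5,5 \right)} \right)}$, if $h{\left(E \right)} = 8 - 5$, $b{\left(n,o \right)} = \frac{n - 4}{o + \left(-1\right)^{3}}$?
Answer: $15$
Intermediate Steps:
$b{\left(n,o \right)} = \frac{-4 + n}{-1 + o}$ ($b{\left(n,o \right)} = \frac{-4 + n}{o - 1} = \frac{-4 + n}{-1 + o}$)
$h{\left(E \right)} = 3$
$5 \left(4 - 3\right) h{\left(b{\left(-5,5 \right)} \right)} = 5 \left(4 - 3\right) 3 = 5 \cdot 1 \cdot 3 = 5 \cdot 3 = 15$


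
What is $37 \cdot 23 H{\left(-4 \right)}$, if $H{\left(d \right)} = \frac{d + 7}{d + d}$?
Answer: $- \frac{2553}{8} \approx -319.13$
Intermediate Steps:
$H{\left(d \right)} = \frac{7 + d}{2 d}$
$37 \cdot 23 H{\left(-4 \right)} = 37 \cdot 23 \frac{7 - 4}{2 \left(-4\right)} = 851 \cdot \frac{1}{2} \left(- \frac{1}{4}\right) 3 = 851 \left(- \frac{3}{8}\right) = - \frac{2553}{8}$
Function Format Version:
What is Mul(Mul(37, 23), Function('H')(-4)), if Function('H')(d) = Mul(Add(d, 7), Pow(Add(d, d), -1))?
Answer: Rational(-2553, 8) ≈ -319.13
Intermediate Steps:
Function('H')(d) = Mul(Rational(1, 2), Pow(d, -1), Add(7, d)) (Function('H')(d) = Mul(Add(7, d), Pow(Mul(2, d), -1)) = Mul(Add(7, d), Mul(Rational(1, 2), Pow(d, -1))) = Mul(Rational(1, 2), Pow(d, -1), Add(7, d)))
Mul(Mul(37, 23), Function('H')(-4)) = Mul(Mul(37, 23), Mul(Rational(1, 2), Pow(-4, -1), Add(7, -4))) = Mul(851, Mul(Rational(1, 2), Rational(-1, 4), 3)) = Mul(851, Rational(-3, 8)) = Rational(-2553, 8)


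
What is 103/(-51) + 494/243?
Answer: 55/4131 ≈ 0.013314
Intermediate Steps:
103/(-51) + 494/243 = 103*(-1/51) + 494*(1/243) = -103/51 + 494/243 = 55/4131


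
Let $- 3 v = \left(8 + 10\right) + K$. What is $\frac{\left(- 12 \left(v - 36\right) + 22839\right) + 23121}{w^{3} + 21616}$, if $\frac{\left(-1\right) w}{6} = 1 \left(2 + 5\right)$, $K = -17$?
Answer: $- \frac{1657}{1874} \approx -0.8842$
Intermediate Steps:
$v = - \frac{1}{3}$ ($v = - \frac{\left(8 + 10\right) - 17}{3} = - \frac{18 - 17}{3} = \left(- \frac{1}{3}\right) 1 = - \frac{1}{3} \approx -0.33333$)
$w = -42$ ($w = - 6 \cdot 1 \left(2 + 5\right) = - 6 \cdot 1 \cdot 7 = \left(-6\right) 7 = -42$)
$\frac{\left(- 12 \left(v - 36\right) + 22839\right) + 23121}{w^{3} + 21616} = \frac{\left(- 12 \left(- \frac{1}{3} - 36\right) + 22839\right) + 23121}{\left(-42\right)^{3} + 21616} = \frac{\left(\left(-12\right) \left(- \frac{109}{3}\right) + 22839\right) + 23121}{-74088 + 21616} = \frac{\left(436 + 22839\right) + 23121}{-52472} = \left(23275 + 23121\right) \left(- \frac{1}{52472}\right) = 46396 \left(- \frac{1}{52472}\right) = - \frac{1657}{1874}$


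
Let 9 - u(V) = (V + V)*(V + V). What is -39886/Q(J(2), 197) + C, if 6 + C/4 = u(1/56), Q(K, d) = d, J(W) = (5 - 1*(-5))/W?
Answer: -7354509/38612 ≈ -190.47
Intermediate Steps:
J(W) = 10/W (J(W) = (5 + 5)/W = 10/W)
u(V) = 9 - 4*V² (u(V) = 9 - (V + V)*(V + V) = 9 - 2*V*2*V = 9 - 4*V²)
C = 2351/196 (C = -24 + 4*(9 - 4*(1/56)²) = -24 + 4*(9 - 4*1/3136) = -24 + 4*(9 - 1/784) = -24 + 4*(7055/784) = -24 + 7055/196 = 2351/196 ≈ 11.995)
-39886/Q(J(2), 197) + C = -39886/197 + 2351/196 = -7354509/38612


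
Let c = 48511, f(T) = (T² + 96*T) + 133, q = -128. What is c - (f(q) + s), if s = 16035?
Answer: 28247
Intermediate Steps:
f(T) = 133 + T² + 96*T
c - (f(q) + s) = 48511 - ((133 + (-128)² + 96*(-128)) + 16035) = 48511 - ((133 + 16384 - 12288) + 16035) = 48511 - (4229 + 16035) = 48511 - 1*20264 = 48511 - 20264 = 28247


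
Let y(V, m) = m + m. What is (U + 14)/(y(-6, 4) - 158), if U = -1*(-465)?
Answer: -479/150 ≈ -3.1933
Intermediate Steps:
U = 465
y(V, m) = 2*m
(U + 14)/(y(-6, 4) - 158) = (465 + 14)/(2*4 - 158) = 479/(8 - 158) = 479/(-150) = 479*(-1/150) = -479/150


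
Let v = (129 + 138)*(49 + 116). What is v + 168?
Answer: 44223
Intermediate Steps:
v = 44055 (v = 267*165 = 44055)
v + 168 = 44055 + 168 = 44223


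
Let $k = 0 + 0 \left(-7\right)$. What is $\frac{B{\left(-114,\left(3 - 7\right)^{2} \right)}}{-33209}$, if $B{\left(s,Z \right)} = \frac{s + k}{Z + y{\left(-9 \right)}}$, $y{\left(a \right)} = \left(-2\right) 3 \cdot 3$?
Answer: $- \frac{57}{33209} \approx -0.0017164$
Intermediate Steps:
$k = 0$ ($k = 0 + 0 = 0$)
$y{\left(a \right)} = -18$ ($y{\left(a \right)} = \left(-6\right) 3 = -18$)
$B{\left(s,Z \right)} = \frac{s}{-18 + Z}$ ($B{\left(s,Z \right)} = \frac{s + 0}{Z - 18} = \frac{s}{-18 + Z}$)
$\frac{B{\left(-114,\left(3 - 7\right)^{2} \right)}}{-33209} = \frac{\left(-114\right) \frac{1}{-18 + \left(3 - 7\right)^{2}}}{-33209} = - \frac{114}{-18 + \left(-4\right)^{2}} \left(- \frac{1}{33209}\right) = - \frac{114}{-18 + 16} \left(- \frac{1}{33209}\right) = - \frac{114}{-2} \left(- \frac{1}{33209}\right) = \left(-114\right) \left(- \frac{1}{2}\right) \left(- \frac{1}{33209}\right) = 57 \left(- \frac{1}{33209}\right) = - \frac{57}{33209}$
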